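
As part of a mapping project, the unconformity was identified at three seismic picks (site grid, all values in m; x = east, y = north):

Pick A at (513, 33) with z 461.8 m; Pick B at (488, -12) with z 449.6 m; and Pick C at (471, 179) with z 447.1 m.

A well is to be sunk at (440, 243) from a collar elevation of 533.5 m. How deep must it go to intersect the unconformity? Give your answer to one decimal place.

Two edge vectors: Pick A→Pick B = (-25, -45, -12.2), Pick A→Pick C = (-42, 146, -14.7).
Normal n = (Pick A→Pick B) × (Pick A→Pick C) = (2442.7, 144.9, -5540).
So ∂z/∂x = −n_x/n_z = 0.44092 and ∂z/∂y = −n_y/n_z = 0.02616.
Intercept c from Pick A: 461.8 − 226.19 − 0.86 = 234.74.
At (440, 243): z_contact = 194.01 + 6.36 + 234.74 = 435.11 m.
Depth below ground = 533.5 − 435.11 = 98.4 m.

98.4 m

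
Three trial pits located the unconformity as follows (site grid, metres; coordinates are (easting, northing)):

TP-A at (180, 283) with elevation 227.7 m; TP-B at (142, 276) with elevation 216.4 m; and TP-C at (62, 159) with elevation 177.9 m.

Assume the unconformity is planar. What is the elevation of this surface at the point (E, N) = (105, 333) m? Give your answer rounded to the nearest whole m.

215 m

Two edge vectors: TP-A→TP-B = (-38, -7, -11.3), TP-A→TP-C = (-118, -124, -49.8).
Normal n = (TP-A→TP-B) × (TP-A→TP-C) = (-1052.6, -559, 3886).
So ∂z/∂E = −n_x/n_z = 0.27087 and ∂z/∂N = −n_y/n_z = 0.14385.
Intercept c from TP-A: 227.7 − 48.76 − 40.71 = 138.23.
At (105, 333): z = 28.4 + 47.9 + 138.23 = 214.6 m.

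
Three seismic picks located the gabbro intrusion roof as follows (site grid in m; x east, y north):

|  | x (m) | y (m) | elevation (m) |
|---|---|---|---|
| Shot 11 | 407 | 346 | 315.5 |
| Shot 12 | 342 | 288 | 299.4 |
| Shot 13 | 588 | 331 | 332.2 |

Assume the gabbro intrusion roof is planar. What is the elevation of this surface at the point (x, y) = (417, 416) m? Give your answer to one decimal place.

Two edge vectors: Shot 11→Shot 12 = (-65, -58, -16.1), Shot 11→Shot 13 = (181, -15, 16.7).
Normal n = (Shot 11→Shot 12) × (Shot 11→Shot 13) = (-1210.1, -1828.6, 11473).
So ∂z/∂x = −n_x/n_z = 0.10547 and ∂z/∂y = −n_y/n_z = 0.15938.
Intercept c from Shot 11: 315.5 − 42.93 − 55.15 = 217.43.
At (417, 416): z = 44.0 + 66.3 + 217.43 = 327.7 m.

327.7 m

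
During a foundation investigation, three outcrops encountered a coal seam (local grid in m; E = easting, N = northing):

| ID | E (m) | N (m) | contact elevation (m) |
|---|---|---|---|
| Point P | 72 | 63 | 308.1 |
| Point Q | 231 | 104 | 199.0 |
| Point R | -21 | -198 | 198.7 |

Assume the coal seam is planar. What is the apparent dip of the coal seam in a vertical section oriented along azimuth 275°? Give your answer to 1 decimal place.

Let the plane be z = a·E + b·N + c.
Point Q−Point P: 159a + 41b = −109.1;  Point R−Point P: −93a − 261b = −109.4.
Solving gives a = −0.87461, b = 0.73080.
Unit vector along 275° is (sin 275°, cos 275°) = (-0.9962, 0.0872).
Slope in that direction = a·(-0.9962) + b·(0.0872) = 0.93497.
Apparent dip = arctan|0.93497| = 43.1° (true dip is 48.7°, so apparent ≤ true as expected).

43.1°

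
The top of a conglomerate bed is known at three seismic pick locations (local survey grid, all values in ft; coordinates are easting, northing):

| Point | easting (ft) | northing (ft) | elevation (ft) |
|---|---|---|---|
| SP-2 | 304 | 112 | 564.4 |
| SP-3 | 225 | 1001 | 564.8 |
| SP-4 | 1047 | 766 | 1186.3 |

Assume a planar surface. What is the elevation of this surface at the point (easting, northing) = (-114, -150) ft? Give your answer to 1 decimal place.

Let the plane be z = a·easting + b·northing + c.
SP-3−SP-2: −79a + 889b = 0.4;  SP-4−SP-2: 743a + 654b = 621.9.
Solving gives a = 0.775924, b = 0.069402.
Then c = 564.4 − a·304 − b·112 = 320.75.
At (-114, -150): z = −88.5 − 10.4 + 320.75 = 221.9 ft.

221.9 ft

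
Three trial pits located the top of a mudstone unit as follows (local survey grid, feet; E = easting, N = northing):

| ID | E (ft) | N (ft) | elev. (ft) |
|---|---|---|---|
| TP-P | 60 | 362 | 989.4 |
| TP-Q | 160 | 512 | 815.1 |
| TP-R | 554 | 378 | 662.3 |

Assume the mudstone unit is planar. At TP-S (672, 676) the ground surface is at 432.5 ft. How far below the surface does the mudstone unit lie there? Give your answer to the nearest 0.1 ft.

65.0 ft

Let the plane be z = a·E + b·N + c.
TP-Q−TP-P: 100a + 150b = −174.3;  TP-R−TP-P: 494a + 16b = −327.1.
Solving gives a = −0.63829, b = −0.73647.
Then c = 989.4 − a·60 − b·362 = 1294.30.
At (672, 676): z_contact = −428.93 − 497.85 + 1294.30 = 367.51 ft.
Depth below ground = 432.5 − 367.51 = 65.0 ft.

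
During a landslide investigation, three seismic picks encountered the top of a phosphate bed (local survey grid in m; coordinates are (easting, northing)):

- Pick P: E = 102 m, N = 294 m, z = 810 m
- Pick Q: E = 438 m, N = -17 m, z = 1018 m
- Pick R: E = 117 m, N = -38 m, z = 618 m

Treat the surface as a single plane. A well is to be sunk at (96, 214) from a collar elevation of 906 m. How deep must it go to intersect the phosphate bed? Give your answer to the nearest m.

154 m

Let the plane be z = a·E + b·N + c.
Pick Q−Pick P: 336a − 311b = 208;  Pick R−Pick P: 15a − 332b = −192.
Solving gives a = 1.20471, b = 0.63274.
Then c = 810 − a·102 − b·294 = 501.09.
At (96, 214): z_contact = 115.7 + 135.4 + 501.09 = 752.2 m.
Depth below ground = 906 − 752.2 = 154 m.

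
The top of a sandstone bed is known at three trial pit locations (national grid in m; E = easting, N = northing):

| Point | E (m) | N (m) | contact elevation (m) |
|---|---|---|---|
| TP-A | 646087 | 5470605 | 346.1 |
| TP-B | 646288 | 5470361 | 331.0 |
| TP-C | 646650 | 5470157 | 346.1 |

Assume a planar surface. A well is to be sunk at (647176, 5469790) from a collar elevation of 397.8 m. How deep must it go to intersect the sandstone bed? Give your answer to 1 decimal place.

42.4 m

Two edge vectors: TP-A→TP-B = (201, -244, -15.1), TP-A→TP-C = (563, -448, 0).
Normal n = (TP-A→TP-B) × (TP-A→TP-C) = (-6764.8, -8501.3, 47324).
So ∂z/∂E = −n_x/n_z = 0.142946496 and ∂z/∂N = −n_y/n_z = 0.179640352.
Intercept c from TP-A: 346.1 − 92355.87 − 982741.41 = −1074751.18.
At (647176, 5469790): z_contact = 92511.54 + 982595.00 − 1074751.18 = 355.36 m.
Depth below ground = 397.8 − 355.36 = 42.4 m.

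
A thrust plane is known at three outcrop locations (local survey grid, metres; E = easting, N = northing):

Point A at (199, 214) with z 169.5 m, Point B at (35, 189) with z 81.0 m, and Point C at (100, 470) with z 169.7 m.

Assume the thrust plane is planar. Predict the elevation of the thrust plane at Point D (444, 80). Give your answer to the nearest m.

268 m

Let the plane be z = a·E + b·N + c.
Point B−Point A: −164a − 25b = −88.5;  Point C−Point A: −99a + 256b = 0.2.
Solving gives a = 0.50948, b = 0.19781.
Then c = 169.5 − a·199 − b·214 = 25.78.
At (444, 80): z = 226.2 + 15.8 + 25.78 = 267.8 m.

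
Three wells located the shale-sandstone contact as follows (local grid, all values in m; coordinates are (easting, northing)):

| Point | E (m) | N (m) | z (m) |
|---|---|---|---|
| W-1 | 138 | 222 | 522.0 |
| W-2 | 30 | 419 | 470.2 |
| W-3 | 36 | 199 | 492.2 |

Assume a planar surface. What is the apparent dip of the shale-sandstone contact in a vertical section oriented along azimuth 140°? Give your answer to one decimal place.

Two edge vectors: W-1→W-2 = (-108, 197, -51.8), W-1→W-3 = (-102, -23, -29.8).
Normal n = (W-1→W-2) × (W-1→W-3) = (-7062, 2065.2, 22578).
So ∂z/∂E = −n_x/n_z = 0.31278 and ∂z/∂N = −n_y/n_z = −0.09147.
Unit vector along 140° is (sin 140°, cos 140°) = (0.6428, -0.7660).
Slope in that direction = a·(0.6428) + b·(-0.7660) = 0.27112.
Apparent dip = arctan|0.27112| = 15.2° (true dip is 18.0°, so apparent ≤ true as expected).

15.2°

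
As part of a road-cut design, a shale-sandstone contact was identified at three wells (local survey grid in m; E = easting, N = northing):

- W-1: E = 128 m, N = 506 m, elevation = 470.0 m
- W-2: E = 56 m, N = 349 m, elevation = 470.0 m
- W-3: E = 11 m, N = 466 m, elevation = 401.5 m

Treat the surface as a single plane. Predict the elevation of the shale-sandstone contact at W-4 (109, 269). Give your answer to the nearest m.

532 m

Two edge vectors: W-1→W-2 = (-72, -157, 0), W-1→W-3 = (-117, -40, -68.5).
Normal n = (W-1→W-2) × (W-1→W-3) = (10754.5, -4932, -15489).
So ∂z/∂E = −n_x/n_z = 0.69433 and ∂z/∂N = −n_y/n_z = −0.31842.
Intercept c from W-1: 470 − 88.87 + 161.12 = 542.25.
At (109, 269): z = 75.7 − 85.7 + 542.25 = 532.3 m.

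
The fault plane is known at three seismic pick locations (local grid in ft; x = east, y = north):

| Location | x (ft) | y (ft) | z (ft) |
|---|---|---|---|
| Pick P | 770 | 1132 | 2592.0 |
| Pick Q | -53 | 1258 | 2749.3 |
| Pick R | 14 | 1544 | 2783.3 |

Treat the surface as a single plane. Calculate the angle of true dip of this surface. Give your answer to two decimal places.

Let the plane be z = a·x + b·y + c.
Pick Q−Pick P: −823a + 126b = 157.3;  Pick R−Pick P: −756a + 412b = 191.3.
Solving gives a = −0.16694, b = 0.15799.
Gradient magnitude |∇z| = √(a² + b²) = √(0.02787 + 0.02496) = 0.22985.
True dip = arctan(0.22985) = 12.94°, dipping toward SE (azimuth ≈ 133°).

12.94°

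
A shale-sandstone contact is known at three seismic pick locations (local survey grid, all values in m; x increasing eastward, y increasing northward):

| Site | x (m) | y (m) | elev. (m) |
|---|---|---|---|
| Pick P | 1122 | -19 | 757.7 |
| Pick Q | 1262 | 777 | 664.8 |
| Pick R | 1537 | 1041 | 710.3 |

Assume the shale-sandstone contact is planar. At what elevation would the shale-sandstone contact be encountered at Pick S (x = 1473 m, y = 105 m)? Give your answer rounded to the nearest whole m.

Two edge vectors: Pick P→Pick Q = (140, 796, -92.9), Pick P→Pick R = (415, 1060, -47.4).
Normal n = (Pick P→Pick Q) × (Pick P→Pick R) = (60743.6, -31917.5, -181940).
So ∂z/∂x = −n_x/n_z = 0.33387 and ∂z/∂y = −n_y/n_z = −0.17543.
Intercept c from Pick P: 757.7 − 374.60 − 3.33 = 379.77.
At (1473, 105): z = 491.8 − 18.4 + 379.77 = 853.1 m.

853 m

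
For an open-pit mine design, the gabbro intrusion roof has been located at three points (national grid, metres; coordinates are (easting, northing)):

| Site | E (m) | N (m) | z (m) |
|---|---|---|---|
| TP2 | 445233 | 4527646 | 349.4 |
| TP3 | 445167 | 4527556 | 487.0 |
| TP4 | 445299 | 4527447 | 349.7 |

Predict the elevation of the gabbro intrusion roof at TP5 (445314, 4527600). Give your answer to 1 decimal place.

255.2 m

Two edge vectors: TP2→TP3 = (-66, -90, 137.6), TP2→TP4 = (66, -199, 0.3).
Normal n = (TP2→TP3) × (TP2→TP4) = (27355.4, 9101.4, 19074).
So ∂z/∂E = −n_x/n_z = −1.434172172 and ∂z/∂N = −n_y/n_z = −0.477162630.
Intercept c from TP2: 349.4 + 638540.78 + 2160423.47 = 2799313.65.
At (445314, 4527600): z = −638656.9 − 2160401.5 + 2799313.65 = 255.2 m.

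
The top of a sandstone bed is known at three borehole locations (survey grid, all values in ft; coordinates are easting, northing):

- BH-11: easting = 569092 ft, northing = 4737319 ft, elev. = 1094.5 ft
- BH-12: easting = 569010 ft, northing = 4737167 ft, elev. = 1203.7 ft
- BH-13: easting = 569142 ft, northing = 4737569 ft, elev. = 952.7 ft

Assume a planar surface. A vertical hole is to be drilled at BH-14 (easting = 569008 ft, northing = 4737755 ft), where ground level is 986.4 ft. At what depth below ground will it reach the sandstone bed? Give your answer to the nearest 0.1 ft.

62.9 ft

Let the plane be z = a·easting + b·northing + c.
BH-12−BH-11: −82a − 152b = 109.2;  BH-13−BH-11: 50a + 250b = −141.8.
Solving gives a = −0.445457364, b = −0.478108527.
Then c = 1094.5 − a·569092 − b·4737319 = 2519553.33.
At (569008, 4737755): z_contact = −253468.80 − 2265161.06 + 2519553.33 = 923.46 ft.
Depth below ground = 986.4 − 923.46 = 62.9 ft.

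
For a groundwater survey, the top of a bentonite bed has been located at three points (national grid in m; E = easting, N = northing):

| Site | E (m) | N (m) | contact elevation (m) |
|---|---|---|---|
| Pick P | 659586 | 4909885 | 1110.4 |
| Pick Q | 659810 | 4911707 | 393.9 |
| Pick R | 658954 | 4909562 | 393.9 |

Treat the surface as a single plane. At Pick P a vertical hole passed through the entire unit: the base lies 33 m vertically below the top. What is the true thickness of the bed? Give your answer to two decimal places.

18.03 m

Let the plane be z = a·E + b·N + c.
Pick Q−Pick P: 224a + 1822b = −716.5;  Pick R−Pick P: −632a − 323b = −716.5.
Solving gives a = 1.42417, b = −0.56834.
|∇z| = √(a²+b²) = 1.53338, so dip δ = arctan(1.53338) = 56.89°.
True thickness = vertical thickness × cos δ = 33 × cos 56.89° = 18.03 m.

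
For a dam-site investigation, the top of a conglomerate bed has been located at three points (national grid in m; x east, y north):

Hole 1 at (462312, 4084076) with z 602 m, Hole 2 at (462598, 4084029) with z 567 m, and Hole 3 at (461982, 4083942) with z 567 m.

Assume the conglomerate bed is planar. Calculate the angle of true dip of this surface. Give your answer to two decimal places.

Two edge vectors: Hole 1→Hole 2 = (286, -47, -35), Hole 1→Hole 3 = (-330, -134, -35).
Normal n = (Hole 1→Hole 2) × (Hole 1→Hole 3) = (-3045, 21560, -53834).
So ∂z/∂x = −n_x/n_z = −0.05656 and ∂z/∂y = −n_y/n_z = 0.40049.
Gradient magnitude |∇z| = √(a² + b²) = √(0.00320 + 0.16039) = 0.40446.
True dip = arctan(0.40446) = 22.02°, dipping toward S (azimuth ≈ 172°).

22.02°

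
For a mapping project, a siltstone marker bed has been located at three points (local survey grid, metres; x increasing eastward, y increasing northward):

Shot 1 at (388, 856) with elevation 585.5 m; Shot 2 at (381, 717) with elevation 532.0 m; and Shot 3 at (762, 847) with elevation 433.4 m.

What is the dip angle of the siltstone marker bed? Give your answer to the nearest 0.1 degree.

Two edge vectors: Shot 1→Shot 2 = (-7, -139, -53.5), Shot 1→Shot 3 = (374, -9, -152.1).
Normal n = (Shot 1→Shot 2) × (Shot 1→Shot 3) = (20660.4, -21073.7, 52049).
So ∂z/∂x = −n_x/n_z = −0.39694 and ∂z/∂y = −n_y/n_z = 0.40488.
Gradient magnitude |∇z| = √(a² + b²) = √(0.15756 + 0.16393) = 0.56700.
True dip = arctan(0.56700) = 29.6°, dipping toward SE (azimuth ≈ 136°).

29.6°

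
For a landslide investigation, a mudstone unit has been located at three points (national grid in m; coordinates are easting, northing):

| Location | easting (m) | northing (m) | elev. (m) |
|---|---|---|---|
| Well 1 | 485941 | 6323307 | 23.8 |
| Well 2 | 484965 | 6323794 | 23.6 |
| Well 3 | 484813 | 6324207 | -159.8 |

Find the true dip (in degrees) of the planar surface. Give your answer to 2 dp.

31.29°

Let the plane be z = a·easting + b·northing + c.
Well 2−Well 1: −976a + 487b = −0.2;  Well 3−Well 1: −1128a + 900b = −183.6.
Solving gives a = −0.27117, b = −0.54387.
Gradient magnitude |∇z| = √(a² + b²) = √(0.07353 + 0.29579) = 0.60772.
True dip = arctan(0.60772) = 31.29°, dipping toward NNE (azimuth ≈ 027°).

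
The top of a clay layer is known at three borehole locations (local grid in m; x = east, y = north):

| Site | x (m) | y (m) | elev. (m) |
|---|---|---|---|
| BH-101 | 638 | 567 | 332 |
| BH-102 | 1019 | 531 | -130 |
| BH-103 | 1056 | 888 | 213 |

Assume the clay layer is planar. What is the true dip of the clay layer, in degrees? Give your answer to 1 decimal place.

57.1°

Let the plane be z = a·x + b·y + c.
BH-102−BH-101: 381a − 36b = −462;  BH-103−BH-101: 418a + 321b = −119.
Solving gives a = −1.11094, b = 1.07592.
Gradient magnitude |∇z| = √(a² + b²) = √(1.23418 + 1.15761) = 1.54654.
True dip = arctan(1.54654) = 57.1°, dipping toward SE (azimuth ≈ 134°).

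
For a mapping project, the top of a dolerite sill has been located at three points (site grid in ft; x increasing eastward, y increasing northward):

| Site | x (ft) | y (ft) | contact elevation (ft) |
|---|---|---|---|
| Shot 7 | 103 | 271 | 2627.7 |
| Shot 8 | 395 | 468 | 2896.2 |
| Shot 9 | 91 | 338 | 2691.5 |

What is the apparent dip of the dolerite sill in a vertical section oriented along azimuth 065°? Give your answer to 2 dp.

Two edge vectors: Shot 7→Shot 8 = (292, 197, 268.5), Shot 7→Shot 9 = (-12, 67, 63.8).
Normal n = (Shot 7→Shot 8) × (Shot 7→Shot 9) = (-5420.9, -21851.6, 21928).
So ∂z/∂x = −n_x/n_z = 0.24721 and ∂z/∂y = −n_y/n_z = 0.99652.
Unit vector along 065° is (sin 65°, cos 65°) = (0.9063, 0.4226).
Slope in that direction = a·(0.9063) + b·(0.4226) = 0.64520.
Apparent dip = arctan|0.64520| = 32.83° (true dip is 45.8°, so apparent ≤ true as expected).

32.83°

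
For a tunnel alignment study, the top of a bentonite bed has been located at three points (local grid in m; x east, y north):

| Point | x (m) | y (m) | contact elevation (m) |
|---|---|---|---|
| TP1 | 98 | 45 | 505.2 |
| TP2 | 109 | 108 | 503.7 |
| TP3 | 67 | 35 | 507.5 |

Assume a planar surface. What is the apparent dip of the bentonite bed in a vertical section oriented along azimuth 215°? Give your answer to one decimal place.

2.9°

Let the plane be z = a·x + b·y + c.
TP2−TP1: 11a + 63b = −1.5;  TP3−TP1: −31a − 10b = 2.3.
Solving gives a = −0.07048, b = −0.01150.
Unit vector along 215° is (sin 215°, cos 215°) = (-0.5736, -0.8192).
Slope in that direction = a·(-0.5736) + b·(-0.8192) = 0.04985.
Apparent dip = arctan|0.04985| = 2.9° (true dip is 4.1°, so apparent ≤ true as expected).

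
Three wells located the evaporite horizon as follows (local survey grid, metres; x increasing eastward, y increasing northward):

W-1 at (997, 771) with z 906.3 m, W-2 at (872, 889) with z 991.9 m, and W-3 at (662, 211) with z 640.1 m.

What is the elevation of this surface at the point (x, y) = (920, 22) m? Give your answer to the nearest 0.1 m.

Let the plane be z = a·x + b·y + c.
W-2−W-1: −125a + 118b = 85.6;  W-3−W-1: −335a − 560b = −266.2.
Solving gives a = −0.15087, b = 0.56561.
Then c = 906.3 − a·997 − b·771 = 620.63.
At (920, 22): z = −138.8 + 12.4 + 620.63 = 494.3 m.

494.3 m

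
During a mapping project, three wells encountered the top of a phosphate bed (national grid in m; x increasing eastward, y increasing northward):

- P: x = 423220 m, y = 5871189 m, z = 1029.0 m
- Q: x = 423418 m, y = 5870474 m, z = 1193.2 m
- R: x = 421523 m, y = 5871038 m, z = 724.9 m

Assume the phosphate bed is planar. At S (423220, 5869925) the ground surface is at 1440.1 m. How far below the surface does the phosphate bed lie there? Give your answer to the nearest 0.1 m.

189.0 m

Two edge vectors: P→Q = (198, -715, 164.2), P→R = (-1697, -151, -304.1).
Normal n = (P→Q) × (P→R) = (242225.7, -218435.6, -1243253).
So ∂z/∂x = −n_x/n_z = 0.194832186 and ∂z/∂y = −n_y/n_z = −0.175696821.
Intercept c from P: 1029 − 82456.88 + 1031549.24 = 950121.37.
At (423220, 5869925): z_contact = 82456.88 − 1031327.16 + 950121.37 = 1251.08 m.
Depth below ground = 1440.1 − 1251.08 = 189.0 m.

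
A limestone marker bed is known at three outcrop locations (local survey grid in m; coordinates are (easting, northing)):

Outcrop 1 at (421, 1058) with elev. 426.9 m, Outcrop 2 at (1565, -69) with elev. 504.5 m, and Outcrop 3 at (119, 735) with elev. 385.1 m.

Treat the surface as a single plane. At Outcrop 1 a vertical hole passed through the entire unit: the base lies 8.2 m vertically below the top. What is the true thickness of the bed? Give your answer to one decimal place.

8.2 m

Two edge vectors: Outcrop 1→Outcrop 2 = (1144, -1127, 77.6), Outcrop 1→Outcrop 3 = (-302, -323, -41.8).
Normal n = (Outcrop 1→Outcrop 2) × (Outcrop 1→Outcrop 3) = (72173.4, 24384, -709866).
So ∂z/∂E = −n_x/n_z = 0.10167 and ∂z/∂N = −n_y/n_z = 0.03435.
|∇z| = √(a²+b²) = 0.10732, so dip δ = arctan(0.10732) = 6.13°.
True thickness = vertical thickness × cos δ = 8.2 × cos 6.13° = 8.2 m.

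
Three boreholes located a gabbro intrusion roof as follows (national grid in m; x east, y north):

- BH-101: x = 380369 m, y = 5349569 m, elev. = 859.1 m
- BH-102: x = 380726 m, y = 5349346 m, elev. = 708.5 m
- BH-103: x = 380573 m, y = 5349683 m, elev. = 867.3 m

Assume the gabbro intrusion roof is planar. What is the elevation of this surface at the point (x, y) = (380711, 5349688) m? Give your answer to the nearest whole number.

Two edge vectors: BH-101→BH-102 = (357, -223, -150.6), BH-101→BH-103 = (204, 114, 8.2).
Normal n = (BH-101→BH-102) × (BH-101→BH-103) = (15339.8, -33649.8, 86190).
So ∂z/∂x = −n_x/n_z = −0.17797656 and ∂z/∂y = −n_y/n_z = 0.39041420.
Intercept c from BH-101: 859.1 + 67696.77 − 2088547.71 = −2019991.84.
At (380711, 5349688): z = −67757.6 + 2088594.2 − 2019991.84 = 844.7 m.

845 m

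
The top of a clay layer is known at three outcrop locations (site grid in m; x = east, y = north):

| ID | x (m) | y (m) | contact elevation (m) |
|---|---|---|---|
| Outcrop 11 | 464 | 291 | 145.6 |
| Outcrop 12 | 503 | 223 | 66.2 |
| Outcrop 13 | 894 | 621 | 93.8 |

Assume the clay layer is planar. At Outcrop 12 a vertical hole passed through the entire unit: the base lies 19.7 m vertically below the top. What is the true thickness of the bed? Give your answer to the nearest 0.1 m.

13.7 m

Let the plane be z = a·x + b·y + c.
Outcrop 12−Outcrop 11: 39a − 68b = −79.4;  Outcrop 13−Outcrop 11: 430a + 330b = −51.8.
Solving gives a = −0.70588, b = 0.76281.
|∇z| = √(a²+b²) = 1.03929, so dip δ = arctan(1.03929) = 46.10°.
True thickness = vertical thickness × cos δ = 19.7 × cos 46.10° = 13.7 m.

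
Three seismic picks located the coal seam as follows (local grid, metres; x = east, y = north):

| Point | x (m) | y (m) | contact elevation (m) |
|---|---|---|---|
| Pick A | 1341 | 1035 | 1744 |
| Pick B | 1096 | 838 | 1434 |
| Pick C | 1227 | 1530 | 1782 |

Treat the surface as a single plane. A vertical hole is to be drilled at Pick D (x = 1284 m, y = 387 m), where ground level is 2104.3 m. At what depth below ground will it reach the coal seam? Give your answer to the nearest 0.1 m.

Let the plane be z = a·x + b·y + c.
Pick B−Pick A: −245a − 197b = −310;  Pick C−Pick A: −114a + 495b = 38.
Solving gives a = 1.015522, b = 0.310645.
Then c = 1744 − a·1341 − b·1035 = 60.67.
At (1284, 387): z_contact = 1303.93 + 120.22 + 60.67 = 1484.82 m.
Depth below ground = 2104.3 − 1484.82 = 619.5 m.

619.5 m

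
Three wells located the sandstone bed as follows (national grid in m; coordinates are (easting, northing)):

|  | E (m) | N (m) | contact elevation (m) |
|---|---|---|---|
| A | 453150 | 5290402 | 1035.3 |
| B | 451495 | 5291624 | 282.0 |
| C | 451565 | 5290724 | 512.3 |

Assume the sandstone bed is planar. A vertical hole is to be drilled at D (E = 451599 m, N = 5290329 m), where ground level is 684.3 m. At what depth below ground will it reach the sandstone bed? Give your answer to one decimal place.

70.0 m

Let the plane be z = a·E + b·N + c.
B−A: −1655a + 1222b = −753.3;  C−A: −1585a + 322b = −523.
Solving gives a = 0.282446366, b = −0.233920838.
Then c = 1035.3 − a·453150 − b·5290402 = 1110580.00.
At (451599, 5290329): z_contact = 127552.50 − 1237518.19 + 1110580.00 = 614.30 m.
Depth below ground = 684.3 − 614.30 = 70.0 m.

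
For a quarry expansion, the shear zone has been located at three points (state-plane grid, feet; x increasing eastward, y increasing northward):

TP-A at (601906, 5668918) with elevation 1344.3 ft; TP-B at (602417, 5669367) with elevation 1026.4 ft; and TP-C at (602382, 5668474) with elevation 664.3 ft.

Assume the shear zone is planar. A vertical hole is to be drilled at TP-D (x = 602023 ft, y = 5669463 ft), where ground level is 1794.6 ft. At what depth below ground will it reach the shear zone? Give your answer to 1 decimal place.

326.2 ft

Let the plane be z = a·x + b·y + c.
TP-B−TP-A: 511a + 449b = −317.9;  TP-C−TP-A: 476a − 444b = −680.
Solving gives a = −1.013298896, b = 0.445202084.
Then c = 1344.3 − a·601906 − b·5668918 = −1912559.12.
At (602023, 5669463): z_contact = −610029.24 + 2524056.74 − 1912559.12 = 1468.38 ft.
Depth below ground = 1794.6 − 1468.38 = 326.2 ft.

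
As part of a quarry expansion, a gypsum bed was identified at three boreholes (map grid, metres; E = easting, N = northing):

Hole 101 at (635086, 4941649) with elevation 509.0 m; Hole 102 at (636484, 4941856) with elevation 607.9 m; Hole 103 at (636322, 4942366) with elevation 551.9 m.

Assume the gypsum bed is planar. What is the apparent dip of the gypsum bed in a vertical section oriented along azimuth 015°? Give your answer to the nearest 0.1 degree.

3.4°

Two edge vectors: Hole 101→Hole 102 = (1398, 207, 98.9), Hole 101→Hole 103 = (1236, 717, 42.9).
Normal n = (Hole 101→Hole 102) × (Hole 101→Hole 103) = (-62031, 62266.2, 746514).
So ∂z/∂E = −n_x/n_z = 0.08309 and ∂z/∂N = −n_y/n_z = −0.08341.
Unit vector along 015° is (sin 15°, cos 15°) = (0.2588, 0.9659).
Slope in that direction = a·(0.2588) + b·(0.9659) = −0.05906.
Apparent dip = arctan|0.05906| = 3.4° (true dip is 6.7°, so apparent ≤ true as expected).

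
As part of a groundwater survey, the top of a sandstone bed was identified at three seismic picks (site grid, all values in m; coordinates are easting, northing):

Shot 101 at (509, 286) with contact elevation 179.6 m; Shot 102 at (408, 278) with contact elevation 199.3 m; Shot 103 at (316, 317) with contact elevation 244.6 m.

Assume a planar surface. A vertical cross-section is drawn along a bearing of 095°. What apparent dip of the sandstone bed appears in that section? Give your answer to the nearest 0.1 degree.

Let the plane be z = a·easting + b·northing + c.
Shot 102−Shot 101: −101a − 8b = 19.7;  Shot 103−Shot 101: −193a + 31b = 65.
Solving gives a = −0.24186, b = 0.59099.
Unit vector along 095° is (sin 95°, cos 95°) = (0.9962, -0.0872).
Slope in that direction = a·(0.9962) + b·(-0.0872) = −0.29245.
Apparent dip = arctan|0.29245| = 16.3° (true dip is 32.6°, so apparent ≤ true as expected).

16.3°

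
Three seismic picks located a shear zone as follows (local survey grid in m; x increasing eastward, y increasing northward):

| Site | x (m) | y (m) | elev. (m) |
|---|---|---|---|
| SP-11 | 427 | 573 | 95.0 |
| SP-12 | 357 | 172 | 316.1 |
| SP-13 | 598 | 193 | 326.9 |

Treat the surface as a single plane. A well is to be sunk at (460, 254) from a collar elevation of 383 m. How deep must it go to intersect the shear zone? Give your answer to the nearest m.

104 m

Let the plane be z = a·x + b·y + c.
SP-12−SP-11: −70a − 401b = 221.1;  SP-13−SP-11: 171a − 380b = 231.9.
Solving gives a = 0.09429, b = −0.56783.
Then c = 95 − a·427 − b·573 = 380.10.
At (460, 254): z_contact = 43.4 − 144.2 + 380.10 = 279.2 m.
Depth below ground = 383 − 279.2 = 104 m.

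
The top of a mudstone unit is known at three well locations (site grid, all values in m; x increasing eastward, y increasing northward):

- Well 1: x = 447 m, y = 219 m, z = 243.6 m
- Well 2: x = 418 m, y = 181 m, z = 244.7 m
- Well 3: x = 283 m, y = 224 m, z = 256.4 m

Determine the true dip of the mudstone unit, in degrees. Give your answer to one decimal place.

Two edge vectors: Well 1→Well 2 = (-29, -38, 1.1), Well 1→Well 3 = (-164, 5, 12.8).
Normal n = (Well 1→Well 2) × (Well 1→Well 3) = (-491.9, 190.8, -6377).
So ∂z/∂x = −n_x/n_z = −0.07714 and ∂z/∂y = −n_y/n_z = 0.02992.
Gradient magnitude |∇z| = √(a² + b²) = √(0.00595 + 0.00090) = 0.08274.
True dip = arctan(0.08274) = 4.7°, dipping toward ESE (azimuth ≈ 111°).

4.7°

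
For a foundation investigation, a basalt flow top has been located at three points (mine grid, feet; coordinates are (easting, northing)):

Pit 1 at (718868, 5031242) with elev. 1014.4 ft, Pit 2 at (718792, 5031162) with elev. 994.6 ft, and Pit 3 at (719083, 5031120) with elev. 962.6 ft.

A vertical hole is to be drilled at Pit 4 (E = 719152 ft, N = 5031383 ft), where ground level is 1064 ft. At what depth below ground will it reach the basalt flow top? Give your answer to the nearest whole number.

24 ft

Let the plane be z = a·E + b·N + c.
Pit 2−Pit 1: −76a − 80b = −19.8;  Pit 3−Pit 1: 215a − 122b = −51.8.
Solving gives a = −0.06529163, b = 0.30952705.
Then c = 1014.4 − a·718868 − b·5031242 = −1509355.02.
At (719152, 5031383): z_contact = −46954.6 + 1557349.1 − 1509355.02 = 1039.5 ft.
Depth below ground = 1064 − 1039.5 = 24 ft.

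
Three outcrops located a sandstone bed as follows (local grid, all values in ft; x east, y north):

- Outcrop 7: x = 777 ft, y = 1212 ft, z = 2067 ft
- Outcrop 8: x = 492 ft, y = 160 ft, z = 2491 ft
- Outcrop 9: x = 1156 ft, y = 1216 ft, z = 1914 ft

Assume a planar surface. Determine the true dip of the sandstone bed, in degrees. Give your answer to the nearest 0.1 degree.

26.4°

Two edge vectors: Outcrop 7→Outcrop 8 = (-285, -1052, 424), Outcrop 7→Outcrop 9 = (379, 4, -153).
Normal n = (Outcrop 7→Outcrop 8) × (Outcrop 7→Outcrop 9) = (159260, 117091, 397568).
So ∂z/∂x = −n_x/n_z = −0.40059 and ∂z/∂y = −n_y/n_z = −0.29452.
Gradient magnitude |∇z| = √(a² + b²) = √(0.16047 + 0.08674) = 0.49720.
True dip = arctan(0.49720) = 26.4°, dipping toward NE (azimuth ≈ 054°).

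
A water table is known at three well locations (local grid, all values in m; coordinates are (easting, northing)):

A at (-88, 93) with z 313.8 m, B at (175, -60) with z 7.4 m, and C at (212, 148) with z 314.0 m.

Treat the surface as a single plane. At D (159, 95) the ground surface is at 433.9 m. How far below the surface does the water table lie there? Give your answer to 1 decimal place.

185.9 m

Two edge vectors: A→B = (263, -153, -306.4), A→C = (300, 55, 0.2).
Normal n = (A→B) × (A→C) = (16821.4, -91972.6, 60365).
So ∂z/∂E = −n_x/n_z = −0.27866 and ∂z/∂N = −n_y/n_z = 1.52361.
Intercept c from A: 313.8 − 24.52 − 141.70 = 147.58.
At (159, 95): z_contact = −44.31 + 144.74 + 147.58 = 248.02 m.
Depth below ground = 433.9 − 248.02 = 185.9 m.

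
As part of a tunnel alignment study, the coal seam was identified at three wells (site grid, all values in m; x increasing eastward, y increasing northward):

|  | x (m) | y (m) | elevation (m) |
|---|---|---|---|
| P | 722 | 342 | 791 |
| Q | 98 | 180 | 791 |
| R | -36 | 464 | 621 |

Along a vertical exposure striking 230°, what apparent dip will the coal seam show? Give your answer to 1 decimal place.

13.3°

Two edge vectors: P→Q = (-624, -162, 0), P→R = (-758, 122, -170).
Normal n = (P→Q) × (P→R) = (27540, -106080, -198924).
So ∂z/∂x = −n_x/n_z = 0.13844 and ∂z/∂y = −n_y/n_z = −0.53327.
Unit vector along 230° is (sin 230°, cos 230°) = (-0.7660, -0.6428).
Slope in that direction = a·(-0.7660) + b·(-0.6428) = 0.23672.
Apparent dip = arctan|0.23672| = 13.3° (true dip is 28.9°, so apparent ≤ true as expected).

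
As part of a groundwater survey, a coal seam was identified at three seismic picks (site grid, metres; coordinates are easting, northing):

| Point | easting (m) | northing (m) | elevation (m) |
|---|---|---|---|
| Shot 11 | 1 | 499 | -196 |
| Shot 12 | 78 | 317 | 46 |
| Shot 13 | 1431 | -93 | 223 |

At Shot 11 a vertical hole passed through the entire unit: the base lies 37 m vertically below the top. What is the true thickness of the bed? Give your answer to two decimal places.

20.57 m

Two edge vectors: Shot 11→Shot 12 = (77, -182, 242), Shot 11→Shot 13 = (1430, -592, 419).
Normal n = (Shot 11→Shot 12) × (Shot 11→Shot 13) = (67006, 313797, 214676).
So ∂z/∂easting = −n_x/n_z = −0.31213 and ∂z/∂northing = −n_y/n_z = −1.46172.
|∇z| = √(a²+b²) = 1.49468, so dip δ = arctan(1.49468) = 56.22°.
True thickness = vertical thickness × cos δ = 37 × cos 56.22° = 20.57 m.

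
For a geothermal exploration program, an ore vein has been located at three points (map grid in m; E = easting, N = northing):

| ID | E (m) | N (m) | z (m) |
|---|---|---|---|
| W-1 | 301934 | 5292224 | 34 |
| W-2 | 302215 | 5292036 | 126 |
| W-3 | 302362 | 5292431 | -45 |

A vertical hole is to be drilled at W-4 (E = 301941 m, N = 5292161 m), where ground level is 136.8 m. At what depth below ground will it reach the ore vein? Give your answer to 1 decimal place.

74.6 m

Two edge vectors: W-1→W-2 = (281, -188, 92), W-1→W-3 = (428, 207, -79).
Normal n = (W-1→W-2) × (W-1→W-3) = (-4192, 61575, 138631).
So ∂z/∂E = −n_x/n_z = 0.030238547 and ∂z/∂N = −n_y/n_z = −0.444164725.
Intercept c from W-1: 34 − 9130.05 + 2350619.22 = 2341523.17.
At (301941, 5292161): z_contact = 9130.26 − 2350591.24 + 2341523.17 = 62.19 m.
Depth below ground = 136.8 − 62.19 = 74.6 m.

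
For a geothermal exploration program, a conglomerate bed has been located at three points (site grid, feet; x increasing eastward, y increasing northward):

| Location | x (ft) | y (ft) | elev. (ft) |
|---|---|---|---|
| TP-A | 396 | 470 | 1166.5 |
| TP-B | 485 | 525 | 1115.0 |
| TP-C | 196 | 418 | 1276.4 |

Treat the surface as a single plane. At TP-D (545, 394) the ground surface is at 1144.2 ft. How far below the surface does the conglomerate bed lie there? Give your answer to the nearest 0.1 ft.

50.2 ft

Let the plane be z = a·x + b·y + c.
TP-B−TP-A: 89a + 55b = −51.5;  TP-C−TP-A: −200a − 52b = 109.9.
Solving gives a = −0.52833, b = −0.08143.
Then c = 1166.5 − a·396 − b·470 = 1413.99.
At (545, 394): z_contact = −287.94 − 32.09 + 1413.99 = 1093.97 ft.
Depth below ground = 1144.2 − 1093.97 = 50.2 ft.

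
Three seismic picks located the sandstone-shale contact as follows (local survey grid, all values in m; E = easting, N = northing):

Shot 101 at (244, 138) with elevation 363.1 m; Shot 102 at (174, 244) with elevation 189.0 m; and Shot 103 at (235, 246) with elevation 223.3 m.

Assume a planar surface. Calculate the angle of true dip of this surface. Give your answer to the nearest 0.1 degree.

54.1°

Let the plane be z = a·E + b·N + c.
Shot 102−Shot 101: −70a + 106b = −174.1;  Shot 103−Shot 101: −9a + 108b = −139.8.
Solving gives a = 0.60309, b = −1.24419.
Gradient magnitude |∇z| = √(a² + b²) = √(0.36372 + 1.54800) = 1.38265.
True dip = arctan(1.38265) = 54.1°, dipping toward NNW (azimuth ≈ 334°).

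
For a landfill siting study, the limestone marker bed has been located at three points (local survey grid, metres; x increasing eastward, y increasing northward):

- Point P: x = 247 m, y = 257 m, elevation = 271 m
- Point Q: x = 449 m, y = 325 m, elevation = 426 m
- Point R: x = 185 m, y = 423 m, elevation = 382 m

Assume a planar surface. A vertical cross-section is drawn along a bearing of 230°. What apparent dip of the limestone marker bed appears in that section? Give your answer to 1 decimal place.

42.4°

Two edge vectors: Point P→Point Q = (202, 68, 155), Point P→Point R = (-62, 166, 111).
Normal n = (Point P→Point Q) × (Point P→Point R) = (-18182, -32032, 37748).
So ∂z/∂x = −n_x/n_z = 0.48167 and ∂z/∂y = −n_y/n_z = 0.84857.
Unit vector along 230° is (sin 230°, cos 230°) = (-0.7660, -0.6428).
Slope in that direction = a·(-0.7660) + b·(-0.6428) = −0.91443.
Apparent dip = arctan|0.91443| = 42.4° (true dip is 44.3°, so apparent ≤ true as expected).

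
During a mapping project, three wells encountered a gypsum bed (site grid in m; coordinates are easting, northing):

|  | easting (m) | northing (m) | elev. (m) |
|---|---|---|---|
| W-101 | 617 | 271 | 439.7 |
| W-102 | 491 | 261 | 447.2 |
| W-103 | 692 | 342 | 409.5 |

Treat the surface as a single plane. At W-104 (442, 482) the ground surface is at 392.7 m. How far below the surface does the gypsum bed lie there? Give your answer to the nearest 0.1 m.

31.6 m

Let the plane be z = a·easting + b·northing + c.
W-102−W-101: −126a − 10b = 7.5;  W-103−W-101: 75a + 71b = −30.2.
Solving gives a = −0.02812, b = −0.39564.
Then c = 439.7 − a·617 − b·271 = 564.27.
At (442, 482): z_contact = −12.43 − 190.70 + 564.27 = 361.14 m.
Depth below ground = 392.7 − 361.14 = 31.6 m.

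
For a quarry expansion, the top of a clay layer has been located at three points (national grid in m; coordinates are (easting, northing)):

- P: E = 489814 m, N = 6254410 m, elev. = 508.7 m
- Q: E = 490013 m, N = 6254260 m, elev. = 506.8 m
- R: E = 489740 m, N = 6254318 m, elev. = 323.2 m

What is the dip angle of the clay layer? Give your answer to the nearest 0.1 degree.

57.5°

Two edge vectors: P→Q = (199, -150, -1.9), P→R = (-74, -92, -185.5).
Normal n = (P→Q) × (P→R) = (27650.2, 37055.1, -29408).
So ∂z/∂E = −n_x/n_z = 0.94023 and ∂z/∂N = −n_y/n_z = 1.26003.
Gradient magnitude |∇z| = √(a² + b²) = √(0.88403 + 1.58769) = 1.57217.
True dip = arctan(1.57217) = 57.5°, dipping toward SW (azimuth ≈ 217°).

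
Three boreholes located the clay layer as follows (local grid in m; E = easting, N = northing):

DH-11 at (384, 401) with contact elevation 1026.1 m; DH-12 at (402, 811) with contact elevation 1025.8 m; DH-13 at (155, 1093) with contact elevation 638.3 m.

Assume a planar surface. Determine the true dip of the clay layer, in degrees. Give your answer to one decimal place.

56.2°

Let the plane be z = a·E + b·N + c.
DH-12−DH-11: 18a + 410b = −0.3;  DH-13−DH-11: −229a + 692b = −387.8.
Solving gives a = 1.49315, b = −0.06628.
Gradient magnitude |∇z| = √(a² + b²) = √(2.22949 + 0.00439) = 1.49462.
True dip = arctan(1.49462) = 56.2°, dipping toward W (azimuth ≈ 273°).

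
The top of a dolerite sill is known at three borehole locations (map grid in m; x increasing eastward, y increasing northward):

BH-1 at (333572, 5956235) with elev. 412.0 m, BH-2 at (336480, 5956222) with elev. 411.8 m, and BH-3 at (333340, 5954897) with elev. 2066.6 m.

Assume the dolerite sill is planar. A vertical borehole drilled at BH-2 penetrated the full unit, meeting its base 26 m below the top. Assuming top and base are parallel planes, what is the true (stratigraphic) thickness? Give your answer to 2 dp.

Two edge vectors: BH-1→BH-2 = (2908, -13, -0.2), BH-1→BH-3 = (-232, -1338, 1654.6).
Normal n = (BH-1→BH-2) × (BH-1→BH-3) = (-21777.4, -4811530.4, -3893920).
So ∂z/∂x = −n_x/n_z = −0.00559 and ∂z/∂y = −n_y/n_z = −1.23565.
|∇z| = √(a²+b²) = 1.23566, so dip δ = arctan(1.23566) = 51.02°.
True thickness = vertical thickness × cos δ = 26 × cos 51.02° = 16.36 m.

16.36 m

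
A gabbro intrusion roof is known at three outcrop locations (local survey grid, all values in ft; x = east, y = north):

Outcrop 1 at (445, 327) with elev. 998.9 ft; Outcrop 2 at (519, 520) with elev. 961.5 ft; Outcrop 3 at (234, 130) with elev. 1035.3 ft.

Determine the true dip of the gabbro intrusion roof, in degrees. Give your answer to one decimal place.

Let the plane be z = a·x + b·y + c.
Outcrop 2−Outcrop 1: 74a + 193b = −37.4;  Outcrop 3−Outcrop 1: −211a − 197b = 36.4.
Solving gives a = 0.01310, b = −0.19881.
Gradient magnitude |∇z| = √(a² + b²) = √(0.00017 + 0.03952) = 0.19924.
True dip = arctan(0.19924) = 11.3°, dipping toward N (azimuth ≈ 356°).

11.3°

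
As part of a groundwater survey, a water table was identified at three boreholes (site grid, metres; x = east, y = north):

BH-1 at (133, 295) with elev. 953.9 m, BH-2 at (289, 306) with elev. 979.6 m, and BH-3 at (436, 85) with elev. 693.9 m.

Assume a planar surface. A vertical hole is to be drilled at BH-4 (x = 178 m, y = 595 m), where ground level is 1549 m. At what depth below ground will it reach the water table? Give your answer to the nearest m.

190 m

Let the plane be z = a·x + b·y + c.
BH-2−BH-1: 156a + 11b = 25.7;  BH-3−BH-1: 303a − 210b = −260.
Solving gives a = 0.07029, b = 1.33951.
Then c = 953.9 − a·133 − b·295 = 549.39.
At (178, 595): z_contact = 12.5 + 797.0 + 549.39 = 1358.9 m.
Depth below ground = 1549 − 1358.9 = 190 m.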